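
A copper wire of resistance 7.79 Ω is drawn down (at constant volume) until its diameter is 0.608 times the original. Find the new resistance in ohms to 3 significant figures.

57.0 Ω

Volume constant ⇒ L' = L/r² with r = 0.608. R' = ρL'/A' = ρ(L/r²)/(πr²d₀²/4) = R/r⁴.
R' = 7.318 × 7.79 = 57.0 Ω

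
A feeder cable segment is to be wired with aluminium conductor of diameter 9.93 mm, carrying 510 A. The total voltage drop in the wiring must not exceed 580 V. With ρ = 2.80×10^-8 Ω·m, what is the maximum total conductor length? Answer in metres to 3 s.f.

A = π(d/2)² = π(4.9650e-03 m)² = 7.744e-05 m²
L_max = V_max·A/(1·ρI) = (580)(7.744e-05)/(2.80×10^-8×510) = 3150 m

3150 m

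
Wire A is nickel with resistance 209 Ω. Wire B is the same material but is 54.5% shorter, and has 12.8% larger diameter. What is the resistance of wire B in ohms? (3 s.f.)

R ∝ L/d², so R_B/R_A = (1 − 54.5/100) × (1 + 12.8/100)⁻²
= 0.455 × 0.7859 = 0.3576
R_B = 0.3576 × 209 = 74.7 Ω

74.7 Ω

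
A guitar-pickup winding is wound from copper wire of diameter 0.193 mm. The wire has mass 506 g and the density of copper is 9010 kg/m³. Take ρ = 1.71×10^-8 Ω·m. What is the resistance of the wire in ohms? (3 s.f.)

A = π(d/2)² = π(9.6500e-05 m)² = 2.9255e-08 m²
L = m/(density·A) = 0.506/(9010×2.9255e-08) = 1920 m
R = ρL/A = (1.71×10^-8)(1920)/(2.9255e-08) = 1120 Ω

1120 Ω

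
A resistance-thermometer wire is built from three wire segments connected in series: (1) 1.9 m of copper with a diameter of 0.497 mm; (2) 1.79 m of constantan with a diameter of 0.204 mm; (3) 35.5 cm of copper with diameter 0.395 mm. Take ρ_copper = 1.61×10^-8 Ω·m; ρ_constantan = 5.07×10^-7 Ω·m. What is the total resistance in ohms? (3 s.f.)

28.0 Ω

Seg 1: A = π(d/2)² = π(2.4850e-04 m)² = 1.940e-07 m²
R_1 = (1.61×10^-8)(1.9)/(1.940e-07) = 0.1577 Ω
Seg 2: A = π(d/2)² = π(1.0200e-04 m)² = 3.269e-08 m²
R_2 = (5.07×10^-7)(1.79)/(3.269e-08) = 27.77 Ω
Seg 3: A = π(d/2)² = π(1.9750e-04 m)² = 1.225e-07 m²
R_3 = (1.61×10^-8)(0.355)/(1.225e-07) = 0.04664 Ω
R_total = R_1 + R_2 + R_3 = 28.0 Ω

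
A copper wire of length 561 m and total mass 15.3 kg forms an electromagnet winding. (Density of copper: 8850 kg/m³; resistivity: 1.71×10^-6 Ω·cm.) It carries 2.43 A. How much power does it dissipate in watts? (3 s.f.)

ρ = 1.71×10^-6 Ω·cm = 1.71×10^-8 Ω·m
A = m/(density·L) = 15.3/(8850×561) = 3.0817e-06 m²
R = ρL/A = (1.71×10^-8)(561)/(3.0817e-06) = 3.113 Ω
P = I²R = (2.43)² × 3.113 = 18.4 W

18.4 W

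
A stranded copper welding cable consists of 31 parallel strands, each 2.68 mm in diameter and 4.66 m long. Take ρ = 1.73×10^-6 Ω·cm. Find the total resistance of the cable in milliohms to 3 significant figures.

0.461 mΩ

ρ = 1.73×10^-6 Ω·cm = 1.73×10^-8 Ω·m
A_strand = π(1.3400e-03 m)² = 5.641e-06 m²
R_strand = ρL/A = (1.73×10^-8)(4.66)/(5.641e-06) = 0.01429 Ω
R_total = R_strand/N = 0.01429/31 = 0.461 mΩ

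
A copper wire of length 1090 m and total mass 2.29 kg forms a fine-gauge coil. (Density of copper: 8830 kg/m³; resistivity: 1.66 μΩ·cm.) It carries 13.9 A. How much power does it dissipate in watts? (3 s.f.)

14700 W

ρ = 1.66 μΩ·cm = 1.66×10^-8 Ω·m
A = m/(density·L) = 2.29/(8830×1090) = 2.3793e-07 m²
R = ρL/A = (1.66×10^-8)(1090)/(2.3793e-07) = 76.05 Ω
P = I²R = (13.9)² × 76.05 = 14700 W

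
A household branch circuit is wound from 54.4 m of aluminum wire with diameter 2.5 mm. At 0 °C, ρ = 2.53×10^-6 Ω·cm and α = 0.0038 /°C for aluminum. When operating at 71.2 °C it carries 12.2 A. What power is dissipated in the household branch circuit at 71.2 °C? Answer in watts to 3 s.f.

53.0 W

ρ = 2.53×10^-6 Ω·cm = 2.53×10^-8 Ω·m
A = π(d/2)² = π(1.2500e-03 m)² = 4.909e-06 m²
R₍0₎ = ρL/A = (2.53×10^-8)(54.4)/(4.909e-06) = 0.2804 Ω
R₍71.2₎ = R₍0₎(1 + αΔT) = 0.2804 × (1 + 0.0038×71.2) = 0.3562 Ω
P = I²R = (12.2)² × 0.3562 = 53.0 W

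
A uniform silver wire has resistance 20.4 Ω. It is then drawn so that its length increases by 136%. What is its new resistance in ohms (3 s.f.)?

114 Ω

k = 1 + 136/100 = 2.36; volume constant ⇒ A' = A/k, so R' = k²R.
R' = 5.57 × 20.4 = 114 Ω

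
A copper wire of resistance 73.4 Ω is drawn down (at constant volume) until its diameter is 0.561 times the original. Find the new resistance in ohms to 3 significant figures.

741 Ω

Volume constant ⇒ L' = L/r² with r = 0.561. R' = ρL'/A' = ρ(L/r²)/(πr²d₀²/4) = R/r⁴.
R' = 10.1 × 73.4 = 741 Ω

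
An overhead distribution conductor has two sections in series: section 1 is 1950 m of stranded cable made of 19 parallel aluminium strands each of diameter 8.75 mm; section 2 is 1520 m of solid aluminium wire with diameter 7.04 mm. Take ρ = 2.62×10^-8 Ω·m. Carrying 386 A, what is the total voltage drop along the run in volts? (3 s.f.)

Section 1: A_strand = π(4.3750e-03)² = 6.013e-05 m²; R₁ = ρL/(N·A_s) = (2.62×10^-8)(1950)/(19×6.013e-05) = 0.04472 Ω
Section 2: A = π(d/2)² = π(3.5200e-03 m)² = 3.893e-05 m²
R₂ = (2.62×10^-8)(1520)/(3.893e-05) = 1.023 Ω
R = R₁ + R₂ = 1.068 Ω
V = IR = 386 × 1.068 = 412 V

412 V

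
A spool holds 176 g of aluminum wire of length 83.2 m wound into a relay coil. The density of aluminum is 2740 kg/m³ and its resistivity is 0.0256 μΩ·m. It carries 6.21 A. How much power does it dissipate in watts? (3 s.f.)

106 W

ρ = 0.0256 μΩ·m = 2.56×10^-8 Ω·m
A = m/(density·L) = 0.176/(2740×83.2) = 7.7204e-07 m²
R = ρL/A = (2.56×10^-8)(83.2)/(7.7204e-07) = 2.759 Ω
P = I²R = (6.21)² × 2.759 = 106 W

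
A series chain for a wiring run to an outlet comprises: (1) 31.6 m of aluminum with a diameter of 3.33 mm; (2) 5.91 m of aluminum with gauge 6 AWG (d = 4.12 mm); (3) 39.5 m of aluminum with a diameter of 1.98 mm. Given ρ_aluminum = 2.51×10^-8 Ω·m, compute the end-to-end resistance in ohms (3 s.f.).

0.424 Ω

Seg 1: A = π(d/2)² = π(1.6650e-03 m)² = 8.709e-06 m²
R_1 = (2.51×10^-8)(31.6)/(8.709e-06) = 0.09107 Ω
Seg 2: A = π(4.12/2 mm)² = π(2.0600e-03 m)² = 1.333e-05 m²
R_2 = (2.51×10^-8)(5.91)/(1.333e-05) = 0.01113 Ω
Seg 3: A = π(d/2)² = π(9.9000e-04 m)² = 3.079e-06 m²
R_3 = (2.51×10^-8)(39.5)/(3.079e-06) = 0.322 Ω
R_total = R_1 + R_2 + R_3 = 0.424 Ω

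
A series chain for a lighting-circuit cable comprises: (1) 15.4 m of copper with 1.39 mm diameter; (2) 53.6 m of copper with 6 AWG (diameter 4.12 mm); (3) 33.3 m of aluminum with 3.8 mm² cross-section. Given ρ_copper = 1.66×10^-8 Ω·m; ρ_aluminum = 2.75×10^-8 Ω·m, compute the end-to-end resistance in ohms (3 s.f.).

Seg 1: A = π(d/2)² = π(6.9500e-04 m)² = 1.517e-06 m²
R_1 = (1.66×10^-8)(15.4)/(1.517e-06) = 0.1685 Ω
Seg 2: A = π(4.12/2 mm)² = π(2.0600e-03 m)² = 1.333e-05 m²
R_2 = (1.66×10^-8)(53.6)/(1.333e-05) = 0.06674 Ω
Seg 3: A = 3.8 mm² = 3.800e-06 m²
R_3 = (2.75×10^-8)(33.3)/(3.800e-06) = 0.241 Ω
R_total = R_1 + R_2 + R_3 = 0.476 Ω

0.476 Ω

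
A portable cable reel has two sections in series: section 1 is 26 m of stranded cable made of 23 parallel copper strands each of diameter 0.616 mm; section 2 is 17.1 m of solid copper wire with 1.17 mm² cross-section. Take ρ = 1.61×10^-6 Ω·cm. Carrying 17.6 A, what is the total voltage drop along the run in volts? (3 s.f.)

5.22 V

ρ = 1.61×10^-6 Ω·cm = 1.61×10^-8 Ω·m
Section 1: A_strand = π(3.0800e-04)² = 2.980e-07 m²; R₁ = ρL/(N·A_s) = (1.61×10^-8)(26)/(23×2.980e-07) = 0.06107 Ω
Section 2: A = 1.17 mm² = 1.170e-06 m²
R₂ = (1.61×10^-8)(17.1)/(1.170e-06) = 0.2353 Ω
R = R₁ + R₂ = 0.2964 Ω
V = IR = 17.6 × 0.2964 = 5.22 V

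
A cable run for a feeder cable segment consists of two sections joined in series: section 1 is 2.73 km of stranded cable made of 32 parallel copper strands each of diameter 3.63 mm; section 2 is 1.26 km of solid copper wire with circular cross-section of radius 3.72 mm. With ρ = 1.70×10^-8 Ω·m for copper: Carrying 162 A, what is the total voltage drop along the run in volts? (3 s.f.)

103 V

Section 1: A_strand = π(1.8150e-03)² = 1.035e-05 m²; R₁ = ρL/(N·A_s) = (1.70×10^-8)(2730)/(32×1.035e-05) = 0.1401 Ω
Section 2: A = πr² = π(3.7200e-03 m)² = 4.347e-05 m²
R₂ = (1.70×10^-8)(1260)/(4.347e-05) = 0.4927 Ω
R = R₁ + R₂ = 0.6328 Ω
V = IR = 162 × 0.6328 = 103 V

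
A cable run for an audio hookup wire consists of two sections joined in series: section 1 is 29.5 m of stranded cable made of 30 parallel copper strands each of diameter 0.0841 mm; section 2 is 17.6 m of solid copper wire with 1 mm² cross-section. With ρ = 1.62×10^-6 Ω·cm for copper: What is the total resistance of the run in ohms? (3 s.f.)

3.15 Ω

ρ = 1.62×10^-6 Ω·cm = 1.62×10^-8 Ω·m
Section 1: A_strand = π(4.2050e-05)² = 5.555e-09 m²; R₁ = ρL/(N·A_s) = (1.62×10^-8)(29.5)/(30×5.555e-09) = 2.868 Ω
Section 2: A = 1 mm² = 1.000e-06 m²
R₂ = (1.62×10^-8)(17.6)/(1.000e-06) = 0.2851 Ω
R = R₁ + R₂ = 3.15 Ω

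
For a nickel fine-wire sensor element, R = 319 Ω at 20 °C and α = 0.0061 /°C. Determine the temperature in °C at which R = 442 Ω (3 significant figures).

83.2 °C

R = R₀(1 + α(T − T₀)) ⇒ T = T₀ + (R/R₀ − 1)/α
T = 20 + (442/319 − 1)/0.0061 = 20 + (0.3856)/0.0061 = 83.2 °C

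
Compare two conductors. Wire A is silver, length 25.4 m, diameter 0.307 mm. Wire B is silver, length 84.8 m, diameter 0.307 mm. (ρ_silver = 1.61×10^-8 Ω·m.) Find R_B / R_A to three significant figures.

3.34

R ∝ ρL/d², so R_B/R_A = (L_B/L_A)
= (84.8/25.4) = 3.34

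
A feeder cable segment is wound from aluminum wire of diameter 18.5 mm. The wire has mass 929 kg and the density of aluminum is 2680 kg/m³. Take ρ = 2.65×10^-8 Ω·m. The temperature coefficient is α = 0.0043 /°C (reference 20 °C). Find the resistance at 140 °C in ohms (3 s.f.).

0.193 Ω

A = π(d/2)² = π(9.2500e-03 m)² = 2.6880e-04 m²
L = m/(density·A) = 929/(2680×2.6880e-04) = 1290 m
R = ρL/A = (2.65×10^-8)(1290)/(2.6880e-04) = 0.1271 Ω
R(140 °C) = 0.1271 × (1 + 0.0043×120) = 0.193 Ω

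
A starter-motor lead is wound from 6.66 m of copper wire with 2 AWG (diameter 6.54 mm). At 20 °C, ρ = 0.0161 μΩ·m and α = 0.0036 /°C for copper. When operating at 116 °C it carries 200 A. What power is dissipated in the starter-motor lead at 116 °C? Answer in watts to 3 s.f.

ρ = 0.0161 μΩ·m = 1.61×10^-8 Ω·m
A = π(6.54/2 mm)² = π(3.2700e-03 m)² = 3.359e-05 m²
R₍20₎ = ρL/A = (1.61×10^-8)(6.66)/(3.359e-05) = 0.003192 Ω
R₍116₎ = R₍20₎(1 + αΔT) = 0.003192 × (1 + 0.0036×96) = 0.004295 Ω
P = I²R = (200)² × 0.004295 = 172 W

172 W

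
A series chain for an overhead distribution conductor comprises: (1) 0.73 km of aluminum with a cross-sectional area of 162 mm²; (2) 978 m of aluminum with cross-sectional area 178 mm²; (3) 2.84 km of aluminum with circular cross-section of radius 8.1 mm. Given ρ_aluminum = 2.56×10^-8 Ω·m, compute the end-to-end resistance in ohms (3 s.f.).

Seg 1: A = 162 mm² = 1.620e-04 m²
R_1 = (2.56×10^-8)(730)/(1.620e-04) = 0.1154 Ω
Seg 2: A = 178 mm² = 1.780e-04 m²
R_2 = (2.56×10^-8)(978)/(1.780e-04) = 0.1407 Ω
Seg 3: A = πr² = π(8.1000e-03 m)² = 2.061e-04 m²
R_3 = (2.56×10^-8)(2840)/(2.061e-04) = 0.3527 Ω
R_total = R_1 + R_2 + R_3 = 0.609 Ω

0.609 Ω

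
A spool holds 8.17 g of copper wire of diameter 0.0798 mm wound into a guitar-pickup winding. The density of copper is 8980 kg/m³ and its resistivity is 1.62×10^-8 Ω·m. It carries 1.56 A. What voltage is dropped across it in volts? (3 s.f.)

919 V

A = π(d/2)² = π(3.9900e-05 m)² = 5.0014e-09 m²
L = m/(density·A) = 0.00817/(8980×5.0014e-09) = 181.9 m
R = ρL/A = (1.62×10^-8)(181.9)/(5.0014e-09) = 589.2 Ω
V = IR = 1.56 × 589.2 = 919 V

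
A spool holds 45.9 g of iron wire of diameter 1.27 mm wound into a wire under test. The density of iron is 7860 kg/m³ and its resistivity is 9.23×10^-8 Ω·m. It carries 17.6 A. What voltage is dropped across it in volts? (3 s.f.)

5.91 V

A = π(d/2)² = π(6.3500e-04 m)² = 1.2668e-06 m²
L = m/(density·A) = 0.0459/(7860×1.2668e-06) = 4.61 m
R = ρL/A = (9.23×10^-8)(4.61)/(1.2668e-06) = 0.3359 Ω
V = IR = 17.6 × 0.3359 = 5.91 V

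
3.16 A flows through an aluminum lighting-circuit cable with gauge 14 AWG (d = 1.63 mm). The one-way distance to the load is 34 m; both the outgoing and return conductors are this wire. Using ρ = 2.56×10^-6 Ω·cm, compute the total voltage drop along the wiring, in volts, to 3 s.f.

2.64 V

ρ = 2.56×10^-6 Ω·cm = 2.56×10^-8 Ω·m
A = π(1.63/2 mm)² = π(8.1500e-04 m)² = 2.087e-06 m²
Total conductor length (both ways) L = 2 × 34 = 68 m
R = ρL/A = (2.56×10^-8)(68)/(2.087e-06) = 0.8342 Ω
V = IR = 3.16 × 0.8342 = 2.64 V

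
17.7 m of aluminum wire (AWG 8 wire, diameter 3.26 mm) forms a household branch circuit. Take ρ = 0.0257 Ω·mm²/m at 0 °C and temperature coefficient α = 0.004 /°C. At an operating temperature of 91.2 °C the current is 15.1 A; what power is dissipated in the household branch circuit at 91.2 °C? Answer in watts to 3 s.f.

17.0 W

ρ = 0.0257 Ω·mm²/m = 2.57×10^-8 Ω·m
A = π(3.26/2 mm)² = π(1.6300e-03 m)² = 8.347e-06 m²
R₍0₎ = ρL/A = (2.57×10^-8)(17.7)/(8.347e-06) = 0.0545 Ω
R₍91.2₎ = R₍0₎(1 + αΔT) = 0.0545 × (1 + 0.004×91.2) = 0.07438 Ω
P = I²R = (15.1)² × 0.07438 = 17.0 W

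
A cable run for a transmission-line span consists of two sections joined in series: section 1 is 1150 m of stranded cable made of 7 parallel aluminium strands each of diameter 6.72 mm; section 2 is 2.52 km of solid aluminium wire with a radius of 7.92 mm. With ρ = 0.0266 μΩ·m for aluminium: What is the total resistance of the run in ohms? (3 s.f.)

0.463 Ω

ρ = 0.0266 μΩ·m = 2.66×10^-8 Ω·m
Section 1: A_strand = π(3.3600e-03)² = 3.547e-05 m²; R₁ = ρL/(N·A_s) = (2.66×10^-8)(1150)/(7×3.547e-05) = 0.1232 Ω
Section 2: A = πr² = π(7.9200e-03 m)² = 1.971e-04 m²
R₂ = (2.66×10^-8)(2520)/(1.971e-04) = 0.3402 Ω
R = R₁ + R₂ = 0.463 Ω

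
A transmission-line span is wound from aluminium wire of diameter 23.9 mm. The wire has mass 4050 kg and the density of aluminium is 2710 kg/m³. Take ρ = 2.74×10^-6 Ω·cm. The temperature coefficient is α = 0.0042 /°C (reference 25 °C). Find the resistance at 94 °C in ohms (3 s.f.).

ρ = 2.74×10^-6 Ω·cm = 2.74×10^-8 Ω·m
A = π(d/2)² = π(1.1950e-02 m)² = 4.4863e-04 m²
L = m/(density·A) = 4050/(2710×4.4863e-04) = 3331 m
R = ρL/A = (2.74×10^-8)(3331)/(4.4863e-04) = 0.2035 Ω
R(94 °C) = 0.2035 × (1 + 0.0042×69) = 0.262 Ω

0.262 Ω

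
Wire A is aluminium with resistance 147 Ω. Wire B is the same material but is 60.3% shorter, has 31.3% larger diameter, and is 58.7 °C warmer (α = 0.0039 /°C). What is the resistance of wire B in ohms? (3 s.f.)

41.6 Ω

R ∝ ρL/d² with ρ ∝ (1+αΔT), so R_B/R_A = (1 − 60.3/100) × (1 + 31.3/100)⁻² × (1 + 0.0039×58.7)
= 0.397 × 0.5801 × 1.229 = 0.283
R_B = 0.283 × 147 = 41.6 Ω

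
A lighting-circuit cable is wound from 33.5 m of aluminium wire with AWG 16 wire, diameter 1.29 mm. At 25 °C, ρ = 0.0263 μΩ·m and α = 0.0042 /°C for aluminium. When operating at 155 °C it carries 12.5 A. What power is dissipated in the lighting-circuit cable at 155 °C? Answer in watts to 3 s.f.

163 W

ρ = 0.0263 μΩ·m = 2.63×10^-8 Ω·m
A = π(1.29/2 mm)² = π(6.4500e-04 m)² = 1.307e-06 m²
R₍25₎ = ρL/A = (2.63×10^-8)(33.5)/(1.307e-06) = 0.6741 Ω
R₍155₎ = R₍25₎(1 + αΔT) = 0.6741 × (1 + 0.0042×130) = 1.042 Ω
P = I²R = (12.5)² × 1.042 = 163 W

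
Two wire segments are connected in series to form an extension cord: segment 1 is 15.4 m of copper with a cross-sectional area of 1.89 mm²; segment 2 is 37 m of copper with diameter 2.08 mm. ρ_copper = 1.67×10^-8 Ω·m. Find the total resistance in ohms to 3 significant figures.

Segment 1: A = 1.89 mm² = 1.890e-06 m²
R₁ = ρL/A = (1.67×10^-8)(15.4)/(1.890e-06) = 0.1361 Ω
Segment 2: A = π(d/2)² = π(1.0400e-03 m)² = 3.398e-06 m²
R₂ = (1.67×10^-8)(37)/(3.398e-06) = 0.1818 Ω
R = R₁ + R₂ = 0.318 Ω

0.318 Ω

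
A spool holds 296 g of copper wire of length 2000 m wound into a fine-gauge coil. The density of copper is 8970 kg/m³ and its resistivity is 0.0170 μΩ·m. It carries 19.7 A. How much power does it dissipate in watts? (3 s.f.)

8.00×10^5 W

ρ = 0.0170 μΩ·m = 1.70×10^-8 Ω·m
A = m/(density·L) = 0.296/(8970×2000) = 1.6499e-08 m²
R = ρL/A = (1.70×10^-8)(2000)/(1.6499e-08) = 2061 Ω
P = I²R = (19.7)² × 2061 = 8.00×10^5 W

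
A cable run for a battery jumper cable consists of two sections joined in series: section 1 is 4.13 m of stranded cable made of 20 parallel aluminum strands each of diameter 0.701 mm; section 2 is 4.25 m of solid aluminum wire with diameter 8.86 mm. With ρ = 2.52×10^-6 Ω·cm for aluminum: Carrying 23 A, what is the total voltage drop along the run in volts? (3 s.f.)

0.350 V

ρ = 2.52×10^-6 Ω·cm = 2.52×10^-8 Ω·m
Section 1: A_strand = π(3.5050e-04)² = 3.859e-07 m²; R₁ = ρL/(N·A_s) = (2.52×10^-8)(4.13)/(20×3.859e-07) = 0.01348 Ω
Section 2: A = π(d/2)² = π(4.4300e-03 m)² = 6.165e-05 m²
R₂ = (2.52×10^-8)(4.25)/(6.165e-05) = 0.001737 Ω
R = R₁ + R₂ = 0.01522 Ω
V = IR = 23 × 0.01522 = 0.350 V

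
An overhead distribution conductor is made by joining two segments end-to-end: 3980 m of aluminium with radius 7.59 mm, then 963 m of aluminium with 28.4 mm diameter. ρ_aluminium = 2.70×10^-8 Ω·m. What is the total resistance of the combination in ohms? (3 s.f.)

Segment 1: A = πr² = π(7.5900e-03 m)² = 1.810e-04 m²
R₁ = ρL/A = (2.70×10^-8)(3980)/(1.810e-04) = 0.5938 Ω
Segment 2: A = π(d/2)² = π(1.4200e-02 m)² = 6.335e-04 m²
R₂ = (2.70×10^-8)(963)/(6.335e-04) = 0.04105 Ω
R = R₁ + R₂ = 0.635 Ω

0.635 Ω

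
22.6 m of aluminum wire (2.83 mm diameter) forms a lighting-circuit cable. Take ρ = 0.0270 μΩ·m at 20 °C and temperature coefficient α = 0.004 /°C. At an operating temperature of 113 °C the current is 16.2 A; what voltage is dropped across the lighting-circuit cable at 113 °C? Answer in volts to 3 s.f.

2.16 V

ρ = 0.0270 μΩ·m = 2.70×10^-8 Ω·m
A = π(d/2)² = π(1.4150e-03 m)² = 6.290e-06 m²
R₍20₎ = ρL/A = (2.70×10^-8)(22.6)/(6.290e-06) = 0.09701 Ω
R₍113₎ = R₍20₎(1 + αΔT) = 0.09701 × (1 + 0.004×93) = 0.1331 Ω
V = IR = 16.2 × 0.1331 = 2.16 V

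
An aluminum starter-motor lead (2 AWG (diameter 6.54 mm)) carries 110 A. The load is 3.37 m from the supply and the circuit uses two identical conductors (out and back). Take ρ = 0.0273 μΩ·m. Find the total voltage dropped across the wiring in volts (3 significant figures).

0.603 V

ρ = 0.0273 μΩ·m = 2.73×10^-8 Ω·m
A = π(6.54/2 mm)² = π(3.2700e-03 m)² = 3.359e-05 m²
Total conductor length (both ways) L = 2 × 3.37 = 6.74 m
R = ρL/A = (2.73×10^-8)(6.74)/(3.359e-05) = 0.005477 Ω
V = IR = 110 × 0.005477 = 0.603 V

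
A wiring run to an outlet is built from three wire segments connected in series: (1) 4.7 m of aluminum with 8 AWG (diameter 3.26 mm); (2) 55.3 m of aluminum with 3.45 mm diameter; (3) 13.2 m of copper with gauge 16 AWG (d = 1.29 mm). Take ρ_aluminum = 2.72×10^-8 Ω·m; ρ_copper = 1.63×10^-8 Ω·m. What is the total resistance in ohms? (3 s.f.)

Seg 1: A = π(3.26/2 mm)² = π(1.6300e-03 m)² = 8.347e-06 m²
R_1 = (2.72×10^-8)(4.7)/(8.347e-06) = 0.01532 Ω
Seg 2: A = π(d/2)² = π(1.7250e-03 m)² = 9.348e-06 m²
R_2 = (2.72×10^-8)(55.3)/(9.348e-06) = 0.1609 Ω
Seg 3: A = π(1.29/2 mm)² = π(6.4500e-04 m)² = 1.307e-06 m²
R_3 = (1.63×10^-8)(13.2)/(1.307e-06) = 0.1646 Ω
R_total = R_1 + R_2 + R_3 = 0.341 Ω

0.341 Ω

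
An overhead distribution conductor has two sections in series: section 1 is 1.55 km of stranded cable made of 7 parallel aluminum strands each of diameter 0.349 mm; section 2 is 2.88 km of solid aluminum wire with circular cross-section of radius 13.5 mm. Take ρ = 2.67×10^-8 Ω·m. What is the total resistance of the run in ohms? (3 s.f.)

Section 1: A_strand = π(1.7450e-04)² = 9.566e-08 m²; R₁ = ρL/(N·A_s) = (2.67×10^-8)(1550)/(7×9.566e-08) = 61.8 Ω
Section 2: A = πr² = π(1.3500e-02 m)² = 5.726e-04 m²
R₂ = (2.67×10^-8)(2880)/(5.726e-04) = 0.1343 Ω
R = R₁ + R₂ = 61.9 Ω

61.9 Ω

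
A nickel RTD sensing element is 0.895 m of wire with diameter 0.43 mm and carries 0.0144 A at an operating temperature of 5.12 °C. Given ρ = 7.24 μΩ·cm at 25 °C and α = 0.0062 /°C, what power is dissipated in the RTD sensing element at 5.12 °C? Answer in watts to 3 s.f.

ρ = 7.24 μΩ·cm = 7.24×10^-8 Ω·m
A = π(d/2)² = π(2.1500e-04 m)² = 1.452e-07 m²
R₍25₎ = ρL/A = (7.24×10^-8)(0.895)/(1.452e-07) = 0.4462 Ω
R₍5.12₎ = R₍25₎(1 + αΔT) = 0.4462 × (1 + 0.0062×-19.9) = 0.3912 Ω
P = I²R = (0.0144)² × 0.3912 = 8.11×10^-5 W

8.11×10^-5 W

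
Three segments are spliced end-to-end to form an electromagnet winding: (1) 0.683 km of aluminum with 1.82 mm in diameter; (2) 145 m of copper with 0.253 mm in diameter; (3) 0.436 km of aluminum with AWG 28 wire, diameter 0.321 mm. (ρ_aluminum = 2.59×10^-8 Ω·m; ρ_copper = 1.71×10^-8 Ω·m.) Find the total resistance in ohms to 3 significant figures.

Seg 1: A = π(d/2)² = π(9.1000e-04 m)² = 2.602e-06 m²
R_1 = (2.59×10^-8)(683)/(2.602e-06) = 6.8 Ω
Seg 2: A = π(d/2)² = π(1.2650e-04 m)² = 5.027e-08 m²
R_2 = (1.71×10^-8)(145)/(5.027e-08) = 49.32 Ω
Seg 3: A = π(0.321/2 mm)² = π(1.6050e-04 m)² = 8.093e-08 m²
R_3 = (2.59×10^-8)(436)/(8.093e-08) = 139.5 Ω
R_total = R_1 + R_2 + R_3 = 196 Ω

196 Ω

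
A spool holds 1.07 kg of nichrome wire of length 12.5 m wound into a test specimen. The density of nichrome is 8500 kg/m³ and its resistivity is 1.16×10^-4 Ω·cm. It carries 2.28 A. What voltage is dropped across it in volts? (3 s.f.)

3.28 V

ρ = 1.16×10^-4 Ω·cm = 1.16×10^-6 Ω·m
A = m/(density·L) = 1.07/(8500×12.5) = 1.0071e-05 m²
R = ρL/A = (1.16×10^-6)(12.5)/(1.0071e-05) = 1.44 Ω
V = IR = 2.28 × 1.44 = 3.28 V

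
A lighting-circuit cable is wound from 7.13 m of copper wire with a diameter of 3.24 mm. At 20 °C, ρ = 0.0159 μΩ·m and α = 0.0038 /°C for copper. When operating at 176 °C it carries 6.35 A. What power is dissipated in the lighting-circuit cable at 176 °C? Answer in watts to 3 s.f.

0.883 W

ρ = 0.0159 μΩ·m = 1.59×10^-8 Ω·m
A = π(d/2)² = π(1.6200e-03 m)² = 8.245e-06 m²
R₍20₎ = ρL/A = (1.59×10^-8)(7.13)/(8.245e-06) = 0.01375 Ω
R₍176₎ = R₍20₎(1 + αΔT) = 0.01375 × (1 + 0.0038×156) = 0.0219 Ω
P = I²R = (6.35)² × 0.0219 = 0.883 W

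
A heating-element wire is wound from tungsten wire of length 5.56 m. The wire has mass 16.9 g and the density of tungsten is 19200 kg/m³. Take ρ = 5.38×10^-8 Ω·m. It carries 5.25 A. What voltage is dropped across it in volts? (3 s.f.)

A = m/(density·L) = 0.0169/(19200×5.56) = 1.5831e-07 m²
R = ρL/A = (5.38×10^-8)(5.56)/(1.5831e-07) = 1.889 Ω
V = IR = 5.25 × 1.889 = 9.92 V

9.92 V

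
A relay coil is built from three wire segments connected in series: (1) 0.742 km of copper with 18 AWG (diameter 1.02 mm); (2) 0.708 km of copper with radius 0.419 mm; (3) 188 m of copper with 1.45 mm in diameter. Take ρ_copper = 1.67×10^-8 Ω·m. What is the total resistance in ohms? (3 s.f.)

38.5 Ω

Seg 1: A = π(1.02/2 mm)² = π(5.1000e-04 m)² = 8.171e-07 m²
R_1 = (1.67×10^-8)(742)/(8.171e-07) = 15.16 Ω
Seg 2: A = πr² = π(4.1900e-04 m)² = 5.515e-07 m²
R_2 = (1.67×10^-8)(708)/(5.515e-07) = 21.44 Ω
Seg 3: A = π(d/2)² = π(7.2500e-04 m)² = 1.651e-06 m²
R_3 = (1.67×10^-8)(188)/(1.651e-06) = 1.901 Ω
R_total = R_1 + R_2 + R_3 = 38.5 Ω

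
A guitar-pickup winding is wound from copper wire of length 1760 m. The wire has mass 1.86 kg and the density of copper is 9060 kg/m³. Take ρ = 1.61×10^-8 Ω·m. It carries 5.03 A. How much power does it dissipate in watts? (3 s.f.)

A = m/(density·L) = 1.86/(9060×1760) = 1.1665e-07 m²
R = ρL/A = (1.61×10^-8)(1760)/(1.1665e-07) = 242.9 Ω
P = I²R = (5.03)² × 242.9 = 6150 W

6150 W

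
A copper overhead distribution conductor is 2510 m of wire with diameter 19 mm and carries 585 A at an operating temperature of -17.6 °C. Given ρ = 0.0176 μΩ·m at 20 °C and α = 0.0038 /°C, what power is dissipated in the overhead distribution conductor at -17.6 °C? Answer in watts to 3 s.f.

45700 W

ρ = 0.0176 μΩ·m = 1.76×10^-8 Ω·m
A = π(d/2)² = π(9.5000e-03 m)² = 2.835e-04 m²
R₍20₎ = ρL/A = (1.76×10^-8)(2510)/(2.835e-04) = 0.1558 Ω
R₍-17.6₎ = R₍20₎(1 + αΔT) = 0.1558 × (1 + 0.0038×-37.6) = 0.1335 Ω
P = I²R = (585)² × 0.1335 = 45700 W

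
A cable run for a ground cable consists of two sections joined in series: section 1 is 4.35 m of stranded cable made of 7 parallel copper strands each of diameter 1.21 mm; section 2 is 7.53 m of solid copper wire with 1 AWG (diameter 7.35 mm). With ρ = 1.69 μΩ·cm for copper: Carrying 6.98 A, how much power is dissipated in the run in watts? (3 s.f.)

ρ = 1.69 μΩ·cm = 1.69×10^-8 Ω·m
Section 1: A_strand = π(6.0500e-04)² = 1.150e-06 m²; R₁ = ρL/(N·A_s) = (1.69×10^-8)(4.35)/(7×1.150e-06) = 0.009133 Ω
Section 2: A = π(7.35/2 mm)² = π(3.6750e-03 m)² = 4.243e-05 m²
R₂ = (1.69×10^-8)(7.53)/(4.243e-05) = 0.002999 Ω
R = R₁ + R₂ = 0.01213 Ω
P = I²R = (6.98)² × 0.01213 = 0.591 W

0.591 W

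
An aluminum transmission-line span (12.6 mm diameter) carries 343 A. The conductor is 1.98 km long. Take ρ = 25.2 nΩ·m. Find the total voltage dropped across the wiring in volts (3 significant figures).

ρ = 25.2 nΩ·m = 2.52×10^-8 Ω·m
A = π(d/2)² = π(6.3000e-03 m)² = 1.247e-04 m²
R = ρL/A = (2.52×10^-8)(1980)/(1.247e-04) = 0.4002 Ω
V = IR = 343 × 0.4002 = 137 V

137 V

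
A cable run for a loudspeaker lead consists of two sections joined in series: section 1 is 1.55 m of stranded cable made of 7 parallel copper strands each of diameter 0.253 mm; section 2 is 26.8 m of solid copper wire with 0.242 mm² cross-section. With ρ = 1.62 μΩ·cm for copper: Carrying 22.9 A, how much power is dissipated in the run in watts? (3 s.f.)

978 W

ρ = 1.62 μΩ·cm = 1.62×10^-8 Ω·m
Section 1: A_strand = π(1.2650e-04)² = 5.027e-08 m²; R₁ = ρL/(N·A_s) = (1.62×10^-8)(1.55)/(7×5.027e-08) = 0.07135 Ω
Section 2: A = 0.242 mm² = 2.420e-07 m²
R₂ = (1.62×10^-8)(26.8)/(2.420e-07) = 1.794 Ω
R = R₁ + R₂ = 1.865 Ω
P = I²R = (22.9)² × 1.865 = 978 W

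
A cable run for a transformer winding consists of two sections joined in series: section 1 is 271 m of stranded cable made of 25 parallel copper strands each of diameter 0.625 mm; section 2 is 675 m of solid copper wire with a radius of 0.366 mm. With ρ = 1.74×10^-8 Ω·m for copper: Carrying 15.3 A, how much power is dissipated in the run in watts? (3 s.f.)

6680 W

Section 1: A_strand = π(3.1250e-04)² = 3.068e-07 m²; R₁ = ρL/(N·A_s) = (1.74×10^-8)(271)/(25×3.068e-07) = 0.6148 Ω
Section 2: A = πr² = π(3.6600e-04 m)² = 4.208e-07 m²
R₂ = (1.74×10^-8)(675)/(4.208e-07) = 27.91 Ω
R = R₁ + R₂ = 28.52 Ω
P = I²R = (15.3)² × 28.52 = 6680 W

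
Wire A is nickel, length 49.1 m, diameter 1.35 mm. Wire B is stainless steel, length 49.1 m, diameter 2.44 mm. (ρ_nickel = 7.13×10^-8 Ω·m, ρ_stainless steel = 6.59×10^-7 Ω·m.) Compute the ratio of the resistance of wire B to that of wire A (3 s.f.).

R ∝ ρL/d², so R_B/R_A = (ρ_B/ρ_A) × (d_A/d_B)²
= (6.59×10^-7/7.13×10^-8) × (1.35/2.44)² = 2.83

2.83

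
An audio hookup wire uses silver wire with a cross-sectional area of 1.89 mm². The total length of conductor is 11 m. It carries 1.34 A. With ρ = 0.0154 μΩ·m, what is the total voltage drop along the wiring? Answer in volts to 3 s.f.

ρ = 0.0154 μΩ·m = 1.54×10^-8 Ω·m
A = 1.89 mm² = 1.890e-06 m²
R = ρL/A = (1.54×10^-8)(11)/(1.890e-06) = 0.08963 Ω
V = IR = 1.34 × 0.08963 = 0.120 V

0.120 V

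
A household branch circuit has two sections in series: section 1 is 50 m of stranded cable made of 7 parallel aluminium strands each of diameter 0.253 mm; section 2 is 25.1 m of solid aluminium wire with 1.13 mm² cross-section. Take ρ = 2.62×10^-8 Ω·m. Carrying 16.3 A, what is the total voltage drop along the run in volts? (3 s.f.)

Section 1: A_strand = π(1.2650e-04)² = 5.027e-08 m²; R₁ = ρL/(N·A_s) = (2.62×10^-8)(50)/(7×5.027e-08) = 3.723 Ω
Section 2: A = 1.13 mm² = 1.130e-06 m²
R₂ = (2.62×10^-8)(25.1)/(1.130e-06) = 0.582 Ω
R = R₁ + R₂ = 4.305 Ω
V = IR = 16.3 × 4.305 = 70.2 V

70.2 V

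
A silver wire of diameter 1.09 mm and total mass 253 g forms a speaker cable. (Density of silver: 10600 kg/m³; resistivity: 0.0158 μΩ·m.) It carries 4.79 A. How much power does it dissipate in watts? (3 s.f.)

9.94 W

ρ = 0.0158 μΩ·m = 1.58×10^-8 Ω·m
A = π(d/2)² = π(5.4500e-04 m)² = 9.3313e-07 m²
L = m/(density·A) = 0.253/(10600×9.3313e-07) = 25.58 m
R = ρL/A = (1.58×10^-8)(25.58)/(9.3313e-07) = 0.4331 Ω
P = I²R = (4.79)² × 0.4331 = 9.94 W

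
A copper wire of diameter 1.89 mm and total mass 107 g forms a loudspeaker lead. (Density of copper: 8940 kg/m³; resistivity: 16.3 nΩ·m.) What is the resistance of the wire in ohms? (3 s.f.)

ρ = 16.3 nΩ·m = 1.63×10^-8 Ω·m
A = π(d/2)² = π(9.4500e-04 m)² = 2.8055e-06 m²
L = m/(density·A) = 0.107/(8940×2.8055e-06) = 4.266 m
R = ρL/A = (1.63×10^-8)(4.266)/(2.8055e-06) = 0.0248 Ω

0.0248 Ω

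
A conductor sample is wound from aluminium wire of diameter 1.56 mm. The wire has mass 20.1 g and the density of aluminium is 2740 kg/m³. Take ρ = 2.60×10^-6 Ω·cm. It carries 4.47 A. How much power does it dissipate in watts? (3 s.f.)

1.04 W

ρ = 2.60×10^-6 Ω·cm = 2.60×10^-8 Ω·m
A = π(d/2)² = π(7.8000e-04 m)² = 1.9113e-06 m²
L = m/(density·A) = 0.0201/(2740×1.9113e-06) = 3.838 m
R = ρL/A = (2.60×10^-8)(3.838)/(1.9113e-06) = 0.05221 Ω
P = I²R = (4.47)² × 0.05221 = 1.04 W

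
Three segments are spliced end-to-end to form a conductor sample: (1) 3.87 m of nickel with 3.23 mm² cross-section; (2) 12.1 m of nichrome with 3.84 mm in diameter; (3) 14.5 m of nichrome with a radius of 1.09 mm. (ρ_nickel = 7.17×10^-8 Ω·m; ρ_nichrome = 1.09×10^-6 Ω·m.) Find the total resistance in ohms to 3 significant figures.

Seg 1: A = 3.23 mm² = 3.230e-06 m²
R_1 = (7.17×10^-8)(3.87)/(3.230e-06) = 0.08591 Ω
Seg 2: A = π(d/2)² = π(1.9200e-03 m)² = 1.158e-05 m²
R_2 = (1.09×10^-6)(12.1)/(1.158e-05) = 1.139 Ω
Seg 3: A = πr² = π(1.0900e-03 m)² = 3.733e-06 m²
R_3 = (1.09×10^-6)(14.5)/(3.733e-06) = 4.234 Ω
R_total = R_1 + R_2 + R_3 = 5.46 Ω

5.46 Ω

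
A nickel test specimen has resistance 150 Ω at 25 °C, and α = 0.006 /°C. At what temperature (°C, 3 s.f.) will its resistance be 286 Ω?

R = R₀(1 + α(T − T₀)) ⇒ T = T₀ + (R/R₀ − 1)/α
T = 25 + (286/150 − 1)/0.006 = 25 + (0.9067)/0.006 = 176 °C

176 °C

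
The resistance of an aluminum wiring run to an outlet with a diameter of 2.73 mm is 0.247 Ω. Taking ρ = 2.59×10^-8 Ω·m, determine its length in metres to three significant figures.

A = π(d/2)² = π(1.3650e-03 m)² = 5.853e-06 m²
L = RA/ρ = (0.247)(5.853e-06)/(2.59×10^-8) = 55.8 m

55.8 m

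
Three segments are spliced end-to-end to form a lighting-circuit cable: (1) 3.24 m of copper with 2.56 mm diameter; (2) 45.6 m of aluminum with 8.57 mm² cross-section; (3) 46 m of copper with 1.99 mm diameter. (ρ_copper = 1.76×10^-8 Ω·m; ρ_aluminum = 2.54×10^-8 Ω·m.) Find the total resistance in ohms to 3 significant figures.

0.407 Ω

Seg 1: A = π(d/2)² = π(1.2800e-03 m)² = 5.147e-06 m²
R_1 = (1.76×10^-8)(3.24)/(5.147e-06) = 0.01108 Ω
Seg 2: A = 8.57 mm² = 8.570e-06 m²
R_2 = (2.54×10^-8)(45.6)/(8.570e-06) = 0.1352 Ω
Seg 3: A = π(d/2)² = π(9.9500e-04 m)² = 3.110e-06 m²
R_3 = (1.76×10^-8)(46)/(3.110e-06) = 0.2603 Ω
R_total = R_1 + R_2 + R_3 = 0.407 Ω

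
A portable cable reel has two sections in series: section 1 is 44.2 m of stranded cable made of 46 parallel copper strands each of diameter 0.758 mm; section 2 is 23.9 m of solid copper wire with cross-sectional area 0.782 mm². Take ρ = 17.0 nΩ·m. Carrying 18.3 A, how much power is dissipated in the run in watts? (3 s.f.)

ρ = 17.0 nΩ·m = 1.70×10^-8 Ω·m
Section 1: A_strand = π(3.7900e-04)² = 4.513e-07 m²; R₁ = ρL/(N·A_s) = (1.70×10^-8)(44.2)/(46×4.513e-07) = 0.0362 Ω
Section 2: A = 0.782 mm² = 7.820e-07 m²
R₂ = (1.70×10^-8)(23.9)/(7.820e-07) = 0.5196 Ω
R = R₁ + R₂ = 0.5558 Ω
P = I²R = (18.3)² × 0.5558 = 186 W

186 W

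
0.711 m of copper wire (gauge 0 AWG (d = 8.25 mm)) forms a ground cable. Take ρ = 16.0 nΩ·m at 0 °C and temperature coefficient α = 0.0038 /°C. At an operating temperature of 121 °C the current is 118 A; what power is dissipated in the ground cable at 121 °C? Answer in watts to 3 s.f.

4.33 W

ρ = 16.0 nΩ·m = 1.60×10^-8 Ω·m
A = π(8.25/2 mm)² = π(4.1250e-03 m)² = 5.346e-05 m²
R₍0₎ = ρL/A = (1.60×10^-8)(0.711)/(5.346e-05) = 2.128×10^-4 Ω
R₍121₎ = R₍0₎(1 + αΔT) = 2.128×10^-4 × (1 + 0.0038×121) = 3.107×10^-4 Ω
P = I²R = (118)² × 3.107×10^-4 = 4.33 W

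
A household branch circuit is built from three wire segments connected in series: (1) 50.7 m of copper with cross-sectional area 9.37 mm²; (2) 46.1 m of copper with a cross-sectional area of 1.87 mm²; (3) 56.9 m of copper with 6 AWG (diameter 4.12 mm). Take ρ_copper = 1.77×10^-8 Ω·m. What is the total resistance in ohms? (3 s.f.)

0.608 Ω

Seg 1: A = 9.37 mm² = 9.370e-06 m²
R_1 = (1.77×10^-8)(50.7)/(9.370e-06) = 0.09577 Ω
Seg 2: A = 1.87 mm² = 1.870e-06 m²
R_2 = (1.77×10^-8)(46.1)/(1.870e-06) = 0.4363 Ω
Seg 3: A = π(4.12/2 mm)² = π(2.0600e-03 m)² = 1.333e-05 m²
R_3 = (1.77×10^-8)(56.9)/(1.333e-05) = 0.07554 Ω
R_total = R_1 + R_2 + R_3 = 0.608 Ω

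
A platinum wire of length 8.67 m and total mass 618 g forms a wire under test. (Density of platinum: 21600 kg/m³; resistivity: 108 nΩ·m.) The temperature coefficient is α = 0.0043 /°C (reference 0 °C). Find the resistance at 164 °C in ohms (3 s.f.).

0.484 Ω

ρ = 108 nΩ·m = 1.08×10^-7 Ω·m
A = m/(density·L) = 0.618/(21600×8.67) = 3.3000e-06 m²
R = ρL/A = (1.08×10^-7)(8.67)/(3.3000e-06) = 0.2837 Ω
R(164 °C) = 0.2837 × (1 + 0.0043×164) = 0.484 Ω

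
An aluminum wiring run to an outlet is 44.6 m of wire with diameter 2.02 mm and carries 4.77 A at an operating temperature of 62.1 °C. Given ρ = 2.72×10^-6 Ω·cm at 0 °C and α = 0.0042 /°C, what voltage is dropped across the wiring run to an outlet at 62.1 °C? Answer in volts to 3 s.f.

ρ = 2.72×10^-6 Ω·cm = 2.72×10^-8 Ω·m
A = π(d/2)² = π(1.0100e-03 m)² = 3.205e-06 m²
R₍0₎ = ρL/A = (2.72×10^-8)(44.6)/(3.205e-06) = 0.3785 Ω
R₍62.1₎ = R₍0₎(1 + αΔT) = 0.3785 × (1 + 0.0042×62.1) = 0.4773 Ω
V = IR = 4.77 × 0.4773 = 2.28 V

2.28 V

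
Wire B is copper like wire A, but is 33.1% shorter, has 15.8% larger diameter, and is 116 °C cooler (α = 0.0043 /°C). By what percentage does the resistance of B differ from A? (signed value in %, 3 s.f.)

-75.0%

R ∝ ρL/d² with ρ ∝ (1+αΔT), so R_B/R_A = (1 − 33.1/100) × (1 + 15.8/100)⁻² × (1 − 0.0043×116)
= 0.669 × 0.7457 × 0.5012 = 0.25
(R_B − R_A)/R_A = 0.25 − 1 = -75.0%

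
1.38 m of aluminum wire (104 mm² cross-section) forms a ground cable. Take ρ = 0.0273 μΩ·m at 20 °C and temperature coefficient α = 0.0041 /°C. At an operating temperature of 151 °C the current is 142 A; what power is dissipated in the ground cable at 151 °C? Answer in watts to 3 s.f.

11.2 W

ρ = 0.0273 μΩ·m = 2.73×10^-8 Ω·m
A = 104 mm² = 1.040e-04 m²
R₍20₎ = ρL/A = (2.73×10^-8)(1.38)/(1.040e-04) = 3.622×10^-4 Ω
R₍151₎ = R₍20₎(1 + αΔT) = 3.622×10^-4 × (1 + 0.0041×131) = 5.568×10^-4 Ω
P = I²R = (142)² × 5.568×10^-4 = 11.2 W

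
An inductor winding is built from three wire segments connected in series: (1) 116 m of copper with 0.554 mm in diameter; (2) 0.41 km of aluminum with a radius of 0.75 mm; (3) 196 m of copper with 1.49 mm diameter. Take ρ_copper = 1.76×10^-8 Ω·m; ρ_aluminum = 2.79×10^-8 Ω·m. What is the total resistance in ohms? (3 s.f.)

Seg 1: A = π(d/2)² = π(2.7700e-04 m)² = 2.411e-07 m²
R_1 = (1.76×10^-8)(116)/(2.411e-07) = 8.47 Ω
Seg 2: A = πr² = π(7.5000e-04 m)² = 1.767e-06 m²
R_2 = (2.79×10^-8)(410)/(1.767e-06) = 6.473 Ω
Seg 3: A = π(d/2)² = π(7.4500e-04 m)² = 1.744e-06 m²
R_3 = (1.76×10^-8)(196)/(1.744e-06) = 1.978 Ω
R_total = R_1 + R_2 + R_3 = 16.9 Ω

16.9 Ω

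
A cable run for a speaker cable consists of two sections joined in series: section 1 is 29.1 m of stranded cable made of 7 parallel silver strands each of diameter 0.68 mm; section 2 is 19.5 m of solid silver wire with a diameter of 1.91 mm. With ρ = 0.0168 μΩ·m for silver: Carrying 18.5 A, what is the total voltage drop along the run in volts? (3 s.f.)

5.67 V

ρ = 0.0168 μΩ·m = 1.68×10^-8 Ω·m
Section 1: A_strand = π(3.4000e-04)² = 3.632e-07 m²; R₁ = ρL/(N·A_s) = (1.68×10^-8)(29.1)/(7×3.632e-07) = 0.1923 Ω
Section 2: A = π(d/2)² = π(9.5500e-04 m)² = 2.865e-06 m²
R₂ = (1.68×10^-8)(19.5)/(2.865e-06) = 0.1143 Ω
R = R₁ + R₂ = 0.3066 Ω
V = IR = 18.5 × 0.3066 = 5.67 V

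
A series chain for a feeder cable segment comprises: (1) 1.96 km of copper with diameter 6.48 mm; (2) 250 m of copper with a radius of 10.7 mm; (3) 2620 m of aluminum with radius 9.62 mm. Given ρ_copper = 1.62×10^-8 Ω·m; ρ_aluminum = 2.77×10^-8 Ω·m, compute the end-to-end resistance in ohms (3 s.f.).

Seg 1: A = π(d/2)² = π(3.2400e-03 m)² = 3.298e-05 m²
R_1 = (1.62×10^-8)(1960)/(3.298e-05) = 0.9628 Ω
Seg 2: A = πr² = π(1.0700e-02 m)² = 3.597e-04 m²
R_2 = (1.62×10^-8)(250)/(3.597e-04) = 0.01126 Ω
Seg 3: A = πr² = π(9.6200e-03 m)² = 2.907e-04 m²
R_3 = (2.77×10^-8)(2620)/(2.907e-04) = 0.2496 Ω
R_total = R_1 + R_2 + R_3 = 1.22 Ω

1.22 Ω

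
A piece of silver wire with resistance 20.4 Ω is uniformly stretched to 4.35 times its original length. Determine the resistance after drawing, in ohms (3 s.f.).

386 Ω

Volume constant ⇒ A' = A/k with k = 4.35. R' = ρ(kL)/(A/k) = k²R.
R' = 18.92 × 20.4 = 386 Ω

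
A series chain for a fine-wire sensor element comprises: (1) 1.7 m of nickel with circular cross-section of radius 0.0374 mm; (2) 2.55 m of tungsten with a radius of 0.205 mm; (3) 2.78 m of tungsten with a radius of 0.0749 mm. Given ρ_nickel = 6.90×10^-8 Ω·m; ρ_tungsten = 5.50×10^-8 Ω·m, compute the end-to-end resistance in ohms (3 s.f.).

36.4 Ω

Seg 1: A = πr² = π(3.7400e-05 m)² = 4.394e-09 m²
R_1 = (6.90×10^-8)(1.7)/(4.394e-09) = 26.69 Ω
Seg 2: A = πr² = π(2.0500e-04 m)² = 1.320e-07 m²
R_2 = (5.50×10^-8)(2.55)/(1.320e-07) = 1.062 Ω
Seg 3: A = πr² = π(7.4900e-05 m)² = 1.762e-08 m²
R_3 = (5.50×10^-8)(2.78)/(1.762e-08) = 8.675 Ω
R_total = R_1 + R_2 + R_3 = 36.4 Ω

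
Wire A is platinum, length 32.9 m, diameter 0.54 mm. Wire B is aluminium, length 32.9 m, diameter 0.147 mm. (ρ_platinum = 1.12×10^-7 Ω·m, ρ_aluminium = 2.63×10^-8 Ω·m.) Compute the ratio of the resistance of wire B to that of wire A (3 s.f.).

3.17

R ∝ ρL/d², so R_B/R_A = (ρ_B/ρ_A) × (d_A/d_B)²
= (2.63×10^-8/1.12×10^-7) × (0.54/0.147)² = 3.17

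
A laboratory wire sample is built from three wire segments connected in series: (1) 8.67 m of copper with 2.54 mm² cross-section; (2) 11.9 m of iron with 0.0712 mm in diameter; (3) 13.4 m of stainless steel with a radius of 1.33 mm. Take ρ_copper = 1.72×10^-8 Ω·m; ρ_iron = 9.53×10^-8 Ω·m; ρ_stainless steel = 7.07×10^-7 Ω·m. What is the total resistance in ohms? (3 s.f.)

287 Ω

Seg 1: A = 2.54 mm² = 2.540e-06 m²
R_1 = (1.72×10^-8)(8.67)/(2.540e-06) = 0.05871 Ω
Seg 2: A = π(d/2)² = π(3.5600e-05 m)² = 3.982e-09 m²
R_2 = (9.53×10^-8)(11.9)/(3.982e-09) = 284.8 Ω
Seg 3: A = πr² = π(1.3300e-03 m)² = 5.557e-06 m²
R_3 = (7.07×10^-7)(13.4)/(5.557e-06) = 1.705 Ω
R_total = R_1 + R_2 + R_3 = 287 Ω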